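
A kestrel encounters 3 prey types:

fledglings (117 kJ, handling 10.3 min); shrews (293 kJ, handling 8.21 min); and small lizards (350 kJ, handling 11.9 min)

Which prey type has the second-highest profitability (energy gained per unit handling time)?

Profitability E/h (kJ/min): fledglings = 117/10.3 = 11.4, shrews = 293/8.21 = 35.7, small lizards = 350/11.9 = 29.4.
Ranked: shrews > small lizards > fledglings.

small lizards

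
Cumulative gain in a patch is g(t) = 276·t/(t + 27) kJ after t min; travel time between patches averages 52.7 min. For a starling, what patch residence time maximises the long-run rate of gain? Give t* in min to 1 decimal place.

37.7 min

Optimal t* satisfies g'(t*) = g(t*)/(T + t*).
g'(t) = 276·27/(t + 27)². Setting 276·27/(t+27)² = 276t/[(t+27)(52.7+t)] gives 27(52.7+t) = t(t+27), so t² = 27×52.7 = 1423.
t* = √1423 = 37.72 min.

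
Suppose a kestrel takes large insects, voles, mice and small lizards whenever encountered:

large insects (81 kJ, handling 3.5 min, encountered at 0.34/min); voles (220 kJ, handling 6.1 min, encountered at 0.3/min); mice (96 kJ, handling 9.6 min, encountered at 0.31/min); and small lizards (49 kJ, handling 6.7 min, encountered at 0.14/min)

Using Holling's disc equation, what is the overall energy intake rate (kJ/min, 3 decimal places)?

R = Σλ_iE_i / (1 + Σλ_ih_i)
Numerator: 0.34×81 + 0.3×220 + 0.31×96 + 0.14×49 = 130.2
Denominator: 1 + 0.34×3.5 + 0.3×6.1 + 0.31×9.6 + 0.14×6.7 = 7.934
R = 130.2/7.934 = 16.41 kJ/min

16.405 kJ/min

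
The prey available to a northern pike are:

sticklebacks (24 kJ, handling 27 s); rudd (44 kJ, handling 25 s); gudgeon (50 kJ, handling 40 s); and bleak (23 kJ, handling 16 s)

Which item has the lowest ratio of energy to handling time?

In descending order of E/h:
rudd: 44/25 = 1.76 kJ/s
bleak: 23/16 = 1.44 kJ/s
gudgeon: 50/40 = 1.25 kJ/s
sticklebacks: 24/27 = 0.889 kJ/s

sticklebacks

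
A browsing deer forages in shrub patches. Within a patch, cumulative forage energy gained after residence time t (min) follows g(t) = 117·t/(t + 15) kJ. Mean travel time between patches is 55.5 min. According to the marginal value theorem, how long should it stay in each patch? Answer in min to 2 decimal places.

28.85 min

By the marginal value theorem, leave when the instantaneous gain rate g'(t) equals the habitat-wide average g(t)/(T + t).
g'(t) = 117·15/(t + 15)². Setting 117·15/(t+15)² = 117t/[(t+15)(55.5+t)] gives 15(55.5+t) = t(t+15), so t² = 15×55.5 = 832.5.
t* = √832.5 = 28.85 min.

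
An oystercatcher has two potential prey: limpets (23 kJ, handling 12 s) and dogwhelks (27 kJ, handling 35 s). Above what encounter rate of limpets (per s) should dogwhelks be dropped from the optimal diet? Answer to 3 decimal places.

Drop dogwhelks once their profitability E₂/h₂ falls below the rate achievable on limpets alone: E₂/h₂ = λE₁/(1 + λh₁).
Solve for λ: λE₁h₂ = E₂(1 + λh₁) → λ(E₁h₂ − E₂h₁) = E₂ → λ = E₂/(E₁h₂ − E₂h₁).
λ = 27/(23×35 − 27×12) = 27/481 = 0.05613 per s.

0.056 per s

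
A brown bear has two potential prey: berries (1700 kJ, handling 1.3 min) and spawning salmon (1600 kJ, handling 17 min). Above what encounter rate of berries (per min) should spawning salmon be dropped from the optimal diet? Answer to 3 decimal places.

0.060 per min

The zero-one rule: include spawning salmon iff E₂/h₂ > λE₁/(1+λh₁). Equality gives the switch point.
λE₁h₂ = E₂ + λE₂h₁ ⇒ λ = E₂/(E₁h₂ − E₂h₁) = 1600/(2.89e+04 − 2080) = 0.05966 per min.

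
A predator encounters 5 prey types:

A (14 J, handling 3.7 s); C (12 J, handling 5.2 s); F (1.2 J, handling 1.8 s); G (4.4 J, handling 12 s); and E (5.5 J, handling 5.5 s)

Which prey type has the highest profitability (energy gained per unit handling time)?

A

Profitability E/h (J/s): A = 14/3.7 = 3.78, C = 12/5.2 = 2.31, F = 1.2/1.8 = 0.667, G = 4.4/12 = 0.367, E = 5.5/5.5 = 1.
Ranked: A > C > E > F > G.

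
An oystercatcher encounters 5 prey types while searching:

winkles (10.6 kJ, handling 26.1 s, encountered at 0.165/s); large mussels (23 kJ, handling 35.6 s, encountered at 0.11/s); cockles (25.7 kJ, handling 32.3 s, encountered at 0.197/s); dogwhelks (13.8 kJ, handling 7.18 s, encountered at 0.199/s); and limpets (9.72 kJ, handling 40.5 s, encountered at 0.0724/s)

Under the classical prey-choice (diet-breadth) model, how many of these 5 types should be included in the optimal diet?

Rank by E/h (kJ/s): dogwhelks 1.92, cockles 0.796, large mussels 0.646, winkles 0.406, limpets 0.24. Include each in turn until the next type's E/h falls below the running intake rate.
Rate on top 1: 1.131. cockles: 0.796 < 1.131 → exclude; stop.
Optimal diet: dogwhelks — 1 of 5 types.

1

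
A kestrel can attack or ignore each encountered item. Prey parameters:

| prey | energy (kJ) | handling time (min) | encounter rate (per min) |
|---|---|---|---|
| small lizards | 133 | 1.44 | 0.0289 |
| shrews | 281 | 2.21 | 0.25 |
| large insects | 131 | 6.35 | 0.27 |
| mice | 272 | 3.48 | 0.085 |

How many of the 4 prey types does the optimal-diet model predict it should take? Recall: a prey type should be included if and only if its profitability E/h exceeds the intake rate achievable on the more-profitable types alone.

3

E/h in descending order: shrews 127, small lizards 92.4, mice 78.2, large insects 20.6 kJ/min. The optimal diet is the largest prefix of this list for which every included type satisfies E_i/h_i > R on the types above it.
Rate on top 1: 45.25. small lizards: 92.4 > 45.25 → include.
Rate on top 2: 46.48. mice: 78.2 > 46.48 → include.
Rate on top 3: 51.44. large insects: 20.6 < 51.44 → exclude; stop.
Optimal diet: shrews, small lizards, mice — 3 of 4 types.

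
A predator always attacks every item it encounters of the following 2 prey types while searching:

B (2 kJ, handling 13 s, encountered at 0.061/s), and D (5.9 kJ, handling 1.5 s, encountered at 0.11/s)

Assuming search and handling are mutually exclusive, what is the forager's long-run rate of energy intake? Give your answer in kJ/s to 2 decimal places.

0.39 kJ/s

R = Σλ_iE_i / (1 + Σλ_ih_i)
Numerator: 0.061×2 + 0.11×5.9 = 0.771
Denominator: 1 + 0.061×13 + 0.11×1.5 = 1.958
R = 0.771/1.958 = 0.3938 kJ/s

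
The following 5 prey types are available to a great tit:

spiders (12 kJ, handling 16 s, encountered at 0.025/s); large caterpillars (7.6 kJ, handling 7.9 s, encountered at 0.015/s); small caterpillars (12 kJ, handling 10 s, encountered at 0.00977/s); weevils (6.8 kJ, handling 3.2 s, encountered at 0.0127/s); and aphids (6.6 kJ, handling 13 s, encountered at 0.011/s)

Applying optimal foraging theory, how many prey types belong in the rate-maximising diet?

E/h in descending order: weevils 2.12, small caterpillars 1.2, large caterpillars 0.962, spiders 0.75, aphids 0.508 kJ/s. The optimal diet is the largest prefix of this list for which every included type satisfies E_i/h_i > R on the types above it.
Rate on top 1: 0.08299. small caterpillars: 1.2 > 0.08299 → include.
Rate on top 2: 0.1789. large caterpillars: 0.962 > 0.1789 → include.
Rate on top 3: 0.2527. spiders: 0.75 > 0.2527 → include.
Rate on top 4: 0.3728. aphids: 0.508 > 0.3728 → include.
Optimal diet: weevils, small caterpillars, large caterpillars, spiders, aphids — 5 of 5 types.

5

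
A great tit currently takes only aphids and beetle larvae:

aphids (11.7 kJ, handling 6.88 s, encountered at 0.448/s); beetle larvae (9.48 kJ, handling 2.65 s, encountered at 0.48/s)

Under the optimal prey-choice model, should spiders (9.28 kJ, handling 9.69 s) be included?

On aphids and beetle larvae alone, R = ΣλE/(1+Σλh) = 9.792/5.354 = 1.829 kJ/s.
spiders: E/h = 9.28/9.69 = 0.9577 kJ/s.
0.9577 < 1.829, so adding spiders would lower the average — exclude it.

No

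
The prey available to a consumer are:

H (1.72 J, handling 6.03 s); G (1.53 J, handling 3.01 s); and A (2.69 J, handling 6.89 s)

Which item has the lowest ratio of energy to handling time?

H

In descending order of E/h:
G: 1.53/3.01 = 0.508 J/s
A: 2.69/6.89 = 0.39 J/s
H: 1.72/6.03 = 0.285 J/s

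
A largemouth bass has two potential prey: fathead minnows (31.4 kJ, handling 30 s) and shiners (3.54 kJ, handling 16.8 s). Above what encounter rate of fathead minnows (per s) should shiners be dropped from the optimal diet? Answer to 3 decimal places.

0.008 per s

Drop shiners once their profitability E₂/h₂ falls below the rate achievable on fathead minnows alone: E₂/h₂ = λE₁/(1 + λh₁).
Solve for λ: λE₁h₂ = E₂(1 + λh₁) → λ(E₁h₂ − E₂h₁) = E₂ → λ = E₂/(E₁h₂ − E₂h₁).
λ = 3.54/(31.4×16.8 − 3.54×30) = 3.54/421.3 = 0.008402 per s.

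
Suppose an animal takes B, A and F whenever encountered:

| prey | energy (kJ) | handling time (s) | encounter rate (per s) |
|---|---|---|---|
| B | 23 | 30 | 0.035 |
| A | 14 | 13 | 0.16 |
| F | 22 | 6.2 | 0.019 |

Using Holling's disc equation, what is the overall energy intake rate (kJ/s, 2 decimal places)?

R = Σλ_iE_i / (1 + Σλ_ih_i)
Numerator: 0.035×23 + 0.16×14 + 0.019×22 = 3.463
Denominator: 1 + 0.035×30 + 0.16×13 + 0.019×6.2 = 4.248
R = 3.463/4.248 = 0.8152 kJ/s

0.82 kJ/s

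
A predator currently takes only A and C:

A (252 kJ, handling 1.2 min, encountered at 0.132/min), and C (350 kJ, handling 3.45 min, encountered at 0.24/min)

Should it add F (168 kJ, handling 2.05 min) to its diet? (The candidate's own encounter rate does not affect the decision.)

Current rate: (0.132×252 + 0.24×350)/(1 + 0.132×1.2 + 0.24×3.45) = 59.03 kJ/min.
F: E/h = 168/2.05 = 81.95 kJ/min.
Since 81.95 > R, including F increases the long-run rate.

Yes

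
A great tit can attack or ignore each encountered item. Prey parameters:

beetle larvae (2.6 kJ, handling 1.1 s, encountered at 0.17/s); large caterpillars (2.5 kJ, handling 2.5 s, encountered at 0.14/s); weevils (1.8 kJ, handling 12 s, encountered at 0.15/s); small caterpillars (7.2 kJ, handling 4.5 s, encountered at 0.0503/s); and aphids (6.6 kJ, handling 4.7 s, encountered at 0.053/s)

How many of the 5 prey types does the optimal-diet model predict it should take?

Profitabilities (E/h, kJ/s): beetle larvae 2.36, small caterpillars 1.6, aphids 1.4, large caterpillars 1, weevils 0.15. Add prey in this order while the next type's profitability exceeds the intake rate on those already taken.
Rate on top 1: 0.3724. small caterpillars: 1.6 > 0.3724 → include.
Rate on top 2: 0.569. aphids: 1.4 > 0.569 → include.
Rate on top 3: 0.6941. large caterpillars: 1 > 0.6941 → include.
Rate on top 4: 0.7473. weevils: 0.15 < 0.7473 → exclude; stop.
Optimal diet: beetle larvae, small caterpillars, aphids, large caterpillars — 4 of 5 types.

4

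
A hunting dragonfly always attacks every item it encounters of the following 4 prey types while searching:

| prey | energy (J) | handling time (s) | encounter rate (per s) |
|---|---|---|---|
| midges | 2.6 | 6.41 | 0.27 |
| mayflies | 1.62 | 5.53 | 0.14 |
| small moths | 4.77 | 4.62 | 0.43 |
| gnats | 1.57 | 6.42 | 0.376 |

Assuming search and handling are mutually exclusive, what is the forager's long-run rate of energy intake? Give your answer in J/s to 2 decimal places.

R = Σλ_iE_i / (1 + Σλ_ih_i)
Numerator: 0.27×2.6 + 0.14×1.62 + 0.43×4.77 + 0.376×1.57 = 3.57
Denominator: 1 + 0.27×6.41 + 0.14×5.53 + 0.43×4.62 + 0.376×6.42 = 7.905
R = 3.57/7.905 = 0.4516 J/s

0.45 J/s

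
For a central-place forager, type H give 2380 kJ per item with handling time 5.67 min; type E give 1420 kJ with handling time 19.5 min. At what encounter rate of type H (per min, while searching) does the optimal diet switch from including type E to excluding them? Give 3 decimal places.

0.037 per min

Drop type E once their profitability E₂/h₂ falls below the rate achievable on type H alone: E₂/h₂ = λE₁/(1 + λh₁).
Solve for λ: λE₁h₂ = E₂(1 + λh₁) → λ(E₁h₂ − E₂h₁) = E₂ → λ = E₂/(E₁h₂ − E₂h₁).
λ = 1420/(2380×19.5 − 1420×5.67) = 1420/3.836e+04 = 0.03702 per min.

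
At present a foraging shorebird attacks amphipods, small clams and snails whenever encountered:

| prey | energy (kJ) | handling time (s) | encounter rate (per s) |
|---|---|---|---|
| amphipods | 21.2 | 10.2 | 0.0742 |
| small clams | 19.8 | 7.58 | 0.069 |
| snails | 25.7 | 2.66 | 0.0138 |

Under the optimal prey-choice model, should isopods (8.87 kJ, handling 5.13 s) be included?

Yes

On amphipods, small clams and snails alone, R = ΣλE/(1+Σλh) = 3.294/2.317 = 1.422 kJ/s.
Profitability of isopods: 8.87/5.13 = 1.729 kJ/s.
Since 1.729 > R, including isopods increases the long-run rate.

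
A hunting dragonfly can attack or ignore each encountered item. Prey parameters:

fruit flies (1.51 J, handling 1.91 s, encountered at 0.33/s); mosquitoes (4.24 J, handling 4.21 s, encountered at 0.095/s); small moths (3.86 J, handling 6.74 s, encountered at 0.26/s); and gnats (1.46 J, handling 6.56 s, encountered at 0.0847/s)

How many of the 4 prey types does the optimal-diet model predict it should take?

3

E/h in descending order: mosquitoes 1.01, fruit flies 0.791, small moths 0.573, gnats 0.223 J/s. The optimal diet is the largest prefix of this list for which every included type satisfies E_i/h_i > R on the types above it.
Rate on top 1: 0.2877. fruit flies: 0.791 > 0.2877 → include.
Rate on top 2: 0.4438. small moths: 0.573 > 0.4438 → include.
Rate on top 3: 0.5035. gnats: 0.223 < 0.5035 → exclude; stop.
Optimal diet: mosquitoes, fruit flies, small moths — 3 of 4 types.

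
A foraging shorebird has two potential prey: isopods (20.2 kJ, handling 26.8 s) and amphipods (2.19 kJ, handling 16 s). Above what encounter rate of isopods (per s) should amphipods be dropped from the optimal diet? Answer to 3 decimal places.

The zero-one rule: include amphipods iff E₂/h₂ > λE₁/(1+λh₁). Equality gives the switch point.
λE₁h₂ = E₂ + λE₂h₁ ⇒ λ = E₂/(E₁h₂ − E₂h₁) = 2.19/(323.2 − 58.69) = 0.00828 per s.

0.008 per s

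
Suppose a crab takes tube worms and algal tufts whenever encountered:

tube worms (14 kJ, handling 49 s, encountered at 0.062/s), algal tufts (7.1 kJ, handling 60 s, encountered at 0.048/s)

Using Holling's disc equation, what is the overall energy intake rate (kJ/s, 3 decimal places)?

R = Σλ_iE_i / (1 + Σλ_ih_i)
Numerator: 0.062×14 + 0.048×7.1 = 1.209
Denominator: 1 + 0.062×49 + 0.048×60 = 6.918
R = 1.209/6.918 = 0.1747 kJ/s

0.175 kJ/s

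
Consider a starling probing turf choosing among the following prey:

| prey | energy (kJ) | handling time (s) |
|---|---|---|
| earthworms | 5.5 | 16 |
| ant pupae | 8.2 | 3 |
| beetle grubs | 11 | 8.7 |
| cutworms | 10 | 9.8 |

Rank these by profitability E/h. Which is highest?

ant pupae

In descending order of E/h:
ant pupae: 8.2/3 = 2.73 kJ/s
beetle grubs: 11/8.7 = 1.26 kJ/s
cutworms: 10/9.8 = 1.02 kJ/s
earthworms: 5.5/16 = 0.344 kJ/s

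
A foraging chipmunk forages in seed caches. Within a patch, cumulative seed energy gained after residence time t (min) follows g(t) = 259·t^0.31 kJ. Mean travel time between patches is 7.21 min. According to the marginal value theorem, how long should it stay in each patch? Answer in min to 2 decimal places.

3.24 min

Maximise g(t)/(T+t): set derivative to zero → g'(t)(T+t) = g(t).
g'(t) = 0.31·259·t^-0.69. Setting 0.31·259·t^-0.69 = 259·t^0.31/(7.21+t) gives 0.31(7.21+t) = t, so 0.69·t = 0.31×7.21.
t* = 0.31×7.21/0.69 = 3.239 min.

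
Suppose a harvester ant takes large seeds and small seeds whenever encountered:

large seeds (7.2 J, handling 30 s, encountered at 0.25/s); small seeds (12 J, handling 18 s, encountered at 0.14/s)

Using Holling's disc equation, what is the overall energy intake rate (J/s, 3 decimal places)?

R = (0.25×7.2 + 0.14×12) / (1 + 0.25×30 + 0.14×18) = 3.48/11.02 = 0.3158 J/s.

0.316 J/s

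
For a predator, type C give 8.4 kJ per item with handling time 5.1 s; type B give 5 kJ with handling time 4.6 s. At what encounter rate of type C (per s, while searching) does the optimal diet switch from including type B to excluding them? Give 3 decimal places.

0.381 per s

Drop type B once their profitability E₂/h₂ falls below the rate achievable on type C alone: E₂/h₂ = λE₁/(1 + λh₁).
Solve for λ: λE₁h₂ = E₂(1 + λh₁) → λ(E₁h₂ − E₂h₁) = E₂ → λ = E₂/(E₁h₂ − E₂h₁).
λ = 5/(8.4×4.6 − 5×5.1) = 5/13.14 = 0.3805 per s.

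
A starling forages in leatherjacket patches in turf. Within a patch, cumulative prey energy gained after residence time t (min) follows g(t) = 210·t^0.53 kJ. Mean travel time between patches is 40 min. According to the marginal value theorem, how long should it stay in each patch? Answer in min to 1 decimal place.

By the marginal value theorem, leave when the instantaneous gain rate g'(t) equals the habitat-wide average g(t)/(T + t).
g'(t) = 0.53·210·t^-0.47. Setting 0.53·210·t^-0.47 = 210·t^0.53/(40+t) gives 0.53(40+t) = t, so 0.47·t = 0.53×40.
t* = 0.53×40/0.47 = 45.11 min.

45.1 min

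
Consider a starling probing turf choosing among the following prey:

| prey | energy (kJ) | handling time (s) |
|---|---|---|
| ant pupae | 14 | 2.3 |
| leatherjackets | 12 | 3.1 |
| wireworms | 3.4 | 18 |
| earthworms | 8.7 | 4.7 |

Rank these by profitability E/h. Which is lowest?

wireworms

In descending order of E/h:
ant pupae: 14/2.3 = 6.09 kJ/s
leatherjackets: 12/3.1 = 3.87 kJ/s
earthworms: 8.7/4.7 = 1.85 kJ/s
wireworms: 3.4/18 = 0.189 kJ/s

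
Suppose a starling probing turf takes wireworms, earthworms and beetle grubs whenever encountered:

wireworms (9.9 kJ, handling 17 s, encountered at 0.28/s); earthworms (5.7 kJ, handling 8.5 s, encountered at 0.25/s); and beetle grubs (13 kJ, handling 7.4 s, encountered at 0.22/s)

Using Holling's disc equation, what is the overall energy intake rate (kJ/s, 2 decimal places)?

R = Σλ_iE_i / (1 + Σλ_ih_i)
Numerator: 0.28×9.9 + 0.25×5.7 + 0.22×13 = 7.057
Denominator: 1 + 0.28×17 + 0.25×8.5 + 0.22×7.4 = 9.513
R = 7.057/9.513 = 0.7418 kJ/s

0.74 kJ/s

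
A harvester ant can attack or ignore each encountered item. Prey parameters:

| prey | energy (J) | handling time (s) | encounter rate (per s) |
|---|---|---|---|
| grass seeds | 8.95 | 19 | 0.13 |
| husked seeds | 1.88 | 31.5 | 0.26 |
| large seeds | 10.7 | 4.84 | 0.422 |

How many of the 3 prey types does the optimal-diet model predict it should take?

1

Rank by E/h (J/s): large seeds 2.21, grass seeds 0.471, husked seeds 0.0597. Include each in turn until the next type's E/h falls below the running intake rate.
Rate on top 1: 1.484. grass seeds: 0.471 < 1.484 → exclude; stop.
Optimal diet: large seeds — 1 of 3 types.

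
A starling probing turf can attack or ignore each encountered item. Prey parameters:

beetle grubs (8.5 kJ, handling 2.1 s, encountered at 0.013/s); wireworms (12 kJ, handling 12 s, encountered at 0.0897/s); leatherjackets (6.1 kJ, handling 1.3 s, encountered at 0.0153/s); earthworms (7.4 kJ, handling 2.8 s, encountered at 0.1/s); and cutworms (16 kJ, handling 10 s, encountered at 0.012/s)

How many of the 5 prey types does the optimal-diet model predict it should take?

5

E/h in descending order: leatherjackets 4.69, beetle grubs 4.05, earthworms 2.64, cutworms 1.6, wireworms 1 kJ/s. The optimal diet is the largest prefix of this list for which every included type satisfies E_i/h_i > R on the types above it.
Rate on top 1: 0.09151. beetle grubs: 4.05 > 0.09151 → include.
Rate on top 2: 0.1946. earthworms: 2.64 > 0.1946 → include.
Rate on top 3: 0.7111. cutworms: 1.6 > 0.7111 → include.
Rate on top 4: 0.7849. wireworms: 1 > 0.7849 → include.
Optimal diet: leatherjackets, beetle grubs, earthworms, cutworms, wireworms — 5 of 5 types.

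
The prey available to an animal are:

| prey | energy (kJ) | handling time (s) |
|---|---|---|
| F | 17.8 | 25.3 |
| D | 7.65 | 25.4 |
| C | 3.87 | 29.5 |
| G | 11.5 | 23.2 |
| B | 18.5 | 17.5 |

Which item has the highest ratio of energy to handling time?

Profitability E/h (kJ/s): F = 17.8/25.3 = 0.704, D = 7.65/25.4 = 0.301, C = 3.87/29.5 = 0.131, G = 11.5/23.2 = 0.496, B = 18.5/17.5 = 1.06.
Ranked: B > F > G > D > C.

B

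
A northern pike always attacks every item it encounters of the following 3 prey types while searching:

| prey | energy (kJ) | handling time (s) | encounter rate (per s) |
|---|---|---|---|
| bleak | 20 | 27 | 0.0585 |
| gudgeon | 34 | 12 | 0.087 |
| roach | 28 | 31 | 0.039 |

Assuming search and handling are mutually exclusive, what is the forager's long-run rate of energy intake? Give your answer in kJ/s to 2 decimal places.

1.08 kJ/s

Energy encountered per unit search time: 0.0585×20 + 0.087×34 + 0.039×28 = 5.22 kJ/s.
Handling time per unit search time: 0.0585×27 + 0.087×12 + 0.039×31 = 3.833.
Rate = 5.22/(1 + 3.833) = 1.08 kJ/s.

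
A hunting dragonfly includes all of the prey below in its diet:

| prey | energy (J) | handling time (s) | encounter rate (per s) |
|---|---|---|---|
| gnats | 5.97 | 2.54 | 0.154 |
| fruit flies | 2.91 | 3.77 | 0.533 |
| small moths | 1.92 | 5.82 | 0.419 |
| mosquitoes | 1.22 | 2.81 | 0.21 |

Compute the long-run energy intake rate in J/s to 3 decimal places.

0.549 J/s

R = (0.154×5.97 + 0.533×2.91 + 0.419×1.92 + 0.21×1.22) / (1 + 0.154×2.54 + 0.533×3.77 + 0.419×5.82 + 0.21×2.81) = 3.531/6.429 = 0.5492 J/s.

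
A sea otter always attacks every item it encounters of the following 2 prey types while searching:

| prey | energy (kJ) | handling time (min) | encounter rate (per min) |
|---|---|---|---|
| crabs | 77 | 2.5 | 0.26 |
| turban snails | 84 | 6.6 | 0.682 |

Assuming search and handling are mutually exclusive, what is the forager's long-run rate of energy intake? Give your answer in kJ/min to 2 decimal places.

R = Σλ_iE_i / (1 + Σλ_ih_i)
Numerator: 0.26×77 + 0.682×84 = 77.31
Denominator: 1 + 0.26×2.5 + 0.682×6.6 = 6.151
R = 77.31/6.151 = 12.57 kJ/min

12.57 kJ/min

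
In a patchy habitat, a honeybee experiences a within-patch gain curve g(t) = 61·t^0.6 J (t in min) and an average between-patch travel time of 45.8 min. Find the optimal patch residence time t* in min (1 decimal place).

68.7 min

Optimal t* satisfies g'(t*) = g(t*)/(T + t*).
g'(t) = 0.6·61·t^-0.4. Setting 0.6·61·t^-0.4 = 61·t^0.6/(45.8+t) gives 0.6(45.8+t) = t, so 0.40·t = 0.6×45.8.
t* = 0.6×45.8/0.40 = 68.7 min.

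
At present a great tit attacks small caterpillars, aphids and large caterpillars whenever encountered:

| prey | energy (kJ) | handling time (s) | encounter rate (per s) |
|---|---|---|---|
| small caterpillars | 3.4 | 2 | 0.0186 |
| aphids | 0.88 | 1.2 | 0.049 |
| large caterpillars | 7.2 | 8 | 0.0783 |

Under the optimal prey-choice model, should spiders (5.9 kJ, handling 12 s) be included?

Yes

Current rate: (0.0186×3.4 + 0.049×0.88 + 0.0783×7.2)/(1 + 0.0186×2 + 0.049×1.2 + 0.0783×8) = 0.3891 kJ/s.
spiders: E/h = 5.9/12 = 0.4917 kJ/s.
Since 0.4917 > R, including spiders increases the long-run rate.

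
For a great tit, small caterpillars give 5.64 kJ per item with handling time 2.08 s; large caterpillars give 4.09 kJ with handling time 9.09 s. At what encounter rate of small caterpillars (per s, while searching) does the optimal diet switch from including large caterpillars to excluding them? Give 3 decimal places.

0.096 per s

At the threshold, the rate on small caterpillars alone equals the profitability of large caterpillars: λ·5.64/(1 + λ·2.08) = 4.09/9.09 = 0.4499.
Rearranging, λ(5.64 − 0.4499×2.08) = 0.4499, so λ = 0.4499/4.704 = 0.09565 per s.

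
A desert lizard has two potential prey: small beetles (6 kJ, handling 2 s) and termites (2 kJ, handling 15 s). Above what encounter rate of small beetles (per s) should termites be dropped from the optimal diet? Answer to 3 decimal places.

The zero-one rule: include termites iff E₂/h₂ > λE₁/(1+λh₁). Equality gives the switch point.
λE₁h₂ = E₂ + λE₂h₁ ⇒ λ = E₂/(E₁h₂ − E₂h₁) = 2/(90 − 4) = 0.02326 per s.

0.023 per s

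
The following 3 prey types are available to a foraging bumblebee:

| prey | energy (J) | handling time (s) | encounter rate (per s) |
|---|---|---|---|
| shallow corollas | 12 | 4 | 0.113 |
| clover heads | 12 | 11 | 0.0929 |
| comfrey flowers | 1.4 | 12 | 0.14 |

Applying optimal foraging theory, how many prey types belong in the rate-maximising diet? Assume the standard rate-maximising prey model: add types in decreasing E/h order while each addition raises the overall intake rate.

E/h in descending order: shallow corollas 3, clover heads 1.09, comfrey flowers 0.117 J/s. The optimal diet is the largest prefix of this list for which every included type satisfies E_i/h_i > R on the types above it.
Rate on top 1: 0.9339. clover heads: 1.09 > 0.9339 → include.
Rate on top 2: 0.9987. comfrey flowers: 0.117 < 0.9987 → exclude; stop.
Optimal diet: shallow corollas, clover heads — 2 of 3 types.

2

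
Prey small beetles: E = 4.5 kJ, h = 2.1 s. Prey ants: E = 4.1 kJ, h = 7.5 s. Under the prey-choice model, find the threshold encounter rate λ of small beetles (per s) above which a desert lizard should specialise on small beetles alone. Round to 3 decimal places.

0.163 per s

Drop ants once their profitability E₂/h₂ falls below the rate achievable on small beetles alone: E₂/h₂ = λE₁/(1 + λh₁).
Solve for λ: λE₁h₂ = E₂(1 + λh₁) → λ(E₁h₂ − E₂h₁) = E₂ → λ = E₂/(E₁h₂ − E₂h₁).
λ = 4.1/(4.5×7.5 − 4.1×2.1) = 4.1/25.14 = 0.1631 per s.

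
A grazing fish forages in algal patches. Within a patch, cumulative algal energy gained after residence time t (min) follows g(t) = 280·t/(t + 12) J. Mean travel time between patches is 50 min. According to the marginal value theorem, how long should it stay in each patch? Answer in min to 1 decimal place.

24.5 min

By the marginal value theorem, leave when the instantaneous gain rate g'(t) equals the habitat-wide average g(t)/(T + t).
g'(t) = 280·12/(t + 12)². Setting 280·12/(t+12)² = 280t/[(t+12)(50+t)] gives 12(50+t) = t(t+12), so t² = 12×50 = 600.
t* = √600 = 24.49 min.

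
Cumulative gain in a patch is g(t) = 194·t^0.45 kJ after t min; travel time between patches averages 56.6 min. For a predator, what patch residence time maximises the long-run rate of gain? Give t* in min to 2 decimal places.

By the marginal value theorem, leave when the instantaneous gain rate g'(t) equals the habitat-wide average g(t)/(T + t).
g'(t) = 0.45·194·t^-0.55. Setting 0.45·194·t^-0.55 = 194·t^0.45/(56.6+t) gives 0.45(56.6+t) = t, so 0.55·t = 0.45×56.6.
t* = 0.45×56.6/0.55 = 46.31 min.

46.31 min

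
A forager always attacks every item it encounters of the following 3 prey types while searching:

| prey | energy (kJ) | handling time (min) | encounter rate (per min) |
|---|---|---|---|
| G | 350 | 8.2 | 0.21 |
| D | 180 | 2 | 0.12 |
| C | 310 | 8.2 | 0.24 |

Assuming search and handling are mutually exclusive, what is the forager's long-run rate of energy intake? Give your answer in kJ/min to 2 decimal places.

34.38 kJ/min

Energy encountered per unit search time: 0.21×350 + 0.12×180 + 0.24×310 = 169.5 kJ/min.
Handling time per unit search time: 0.21×8.2 + 0.12×2 + 0.24×8.2 = 3.93.
Rate = 169.5/(1 + 3.93) = 34.38 kJ/min.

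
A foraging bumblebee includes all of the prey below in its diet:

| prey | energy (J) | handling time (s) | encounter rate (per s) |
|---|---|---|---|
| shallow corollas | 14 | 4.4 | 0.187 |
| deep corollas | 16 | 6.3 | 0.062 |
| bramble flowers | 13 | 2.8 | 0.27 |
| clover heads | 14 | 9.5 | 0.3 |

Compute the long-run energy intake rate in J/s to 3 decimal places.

R = Σλ_iE_i / (1 + Σλ_ih_i)
Numerator: 0.187×14 + 0.062×16 + 0.27×13 + 0.3×14 = 11.32
Denominator: 1 + 0.187×4.4 + 0.062×6.3 + 0.27×2.8 + 0.3×9.5 = 5.819
R = 11.32/5.819 = 1.945 J/s

1.945 J/s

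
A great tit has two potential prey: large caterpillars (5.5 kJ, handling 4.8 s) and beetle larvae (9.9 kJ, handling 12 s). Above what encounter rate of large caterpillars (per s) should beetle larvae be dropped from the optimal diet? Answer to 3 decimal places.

Drop beetle larvae once their profitability E₂/h₂ falls below the rate achievable on large caterpillars alone: E₂/h₂ = λE₁/(1 + λh₁).
Solve for λ: λE₁h₂ = E₂(1 + λh₁) → λ(E₁h₂ − E₂h₁) = E₂ → λ = E₂/(E₁h₂ − E₂h₁).
λ = 9.9/(5.5×12 − 9.9×4.8) = 9.9/18.48 = 0.5357 per s.

0.536 per s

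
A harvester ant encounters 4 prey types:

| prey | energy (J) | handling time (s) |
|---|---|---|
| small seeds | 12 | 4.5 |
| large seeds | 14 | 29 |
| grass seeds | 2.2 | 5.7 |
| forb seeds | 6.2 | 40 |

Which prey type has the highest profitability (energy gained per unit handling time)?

small seeds

In descending order of E/h:
small seeds: 12/4.5 = 2.67 J/s
large seeds: 14/29 = 0.483 J/s
grass seeds: 2.2/5.7 = 0.386 J/s
forb seeds: 6.2/40 = 0.155 J/s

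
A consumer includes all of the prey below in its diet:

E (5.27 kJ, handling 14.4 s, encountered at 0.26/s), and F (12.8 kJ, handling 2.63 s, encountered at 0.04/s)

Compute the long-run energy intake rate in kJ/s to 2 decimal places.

R = Σλ_iE_i / (1 + Σλ_ih_i)
Numerator: 0.26×5.27 + 0.04×12.8 = 1.882
Denominator: 1 + 0.26×14.4 + 0.04×2.63 = 4.849
R = 1.882/4.849 = 0.3881 kJ/s

0.39 kJ/s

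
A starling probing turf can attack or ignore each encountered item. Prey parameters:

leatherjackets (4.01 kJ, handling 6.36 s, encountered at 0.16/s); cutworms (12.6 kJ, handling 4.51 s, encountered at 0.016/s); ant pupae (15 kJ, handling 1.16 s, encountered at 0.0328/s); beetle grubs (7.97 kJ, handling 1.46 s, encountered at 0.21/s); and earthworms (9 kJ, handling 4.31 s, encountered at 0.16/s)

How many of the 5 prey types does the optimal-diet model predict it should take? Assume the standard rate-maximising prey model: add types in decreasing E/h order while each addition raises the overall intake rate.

Profitabilities (E/h, kJ/s): ant pupae 12.9, beetle grubs 5.46, cutworms 2.79, earthworms 2.09, leatherjackets 0.631. Add prey in this order while the next type's profitability exceeds the intake rate on those already taken.
Rate on top 1: 0.474. beetle grubs: 5.46 > 0.474 → include.
Rate on top 2: 1.611. cutworms: 2.79 > 1.611 → include.
Rate on top 3: 1.671. earthworms: 2.09 > 1.671 → include.
Rate on top 4: 1.807. leatherjackets: 0.631 < 1.807 → exclude; stop.
Optimal diet: ant pupae, beetle grubs, cutworms, earthworms — 4 of 5 types.

4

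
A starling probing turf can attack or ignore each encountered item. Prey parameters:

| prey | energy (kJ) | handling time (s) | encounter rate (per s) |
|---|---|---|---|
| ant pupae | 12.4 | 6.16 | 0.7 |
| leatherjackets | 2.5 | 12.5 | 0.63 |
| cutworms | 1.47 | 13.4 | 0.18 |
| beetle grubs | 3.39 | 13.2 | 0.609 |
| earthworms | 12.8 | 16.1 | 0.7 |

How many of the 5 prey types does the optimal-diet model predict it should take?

1

Rank by E/h (kJ/s): ant pupae 2.01, earthworms 0.795, beetle grubs 0.257, leatherjackets 0.2, cutworms 0.11. Include each in turn until the next type's E/h falls below the running intake rate.
Rate on top 1: 1.634. earthworms: 0.795 < 1.634 → exclude; stop.
Optimal diet: ant pupae — 1 of 5 types.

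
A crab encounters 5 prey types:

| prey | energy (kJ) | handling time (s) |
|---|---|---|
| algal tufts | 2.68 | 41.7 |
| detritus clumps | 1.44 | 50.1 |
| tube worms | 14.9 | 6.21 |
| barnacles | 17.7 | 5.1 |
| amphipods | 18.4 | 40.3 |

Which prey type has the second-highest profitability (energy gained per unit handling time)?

Profitability E/h (kJ/s): algal tufts = 2.68/41.7 = 0.0643, detritus clumps = 1.44/50.1 = 0.0287, tube worms = 14.9/6.21 = 2.4, barnacles = 17.7/5.1 = 3.47, amphipods = 18.4/40.3 = 0.457.
Ranked: barnacles > tube worms > amphipods > algal tufts > detritus clumps.

tube worms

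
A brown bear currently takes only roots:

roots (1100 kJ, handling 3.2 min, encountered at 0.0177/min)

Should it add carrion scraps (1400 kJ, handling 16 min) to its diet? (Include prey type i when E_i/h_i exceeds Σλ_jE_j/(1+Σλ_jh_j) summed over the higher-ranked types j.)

Yes

On roots alone, R = ΣλE/(1+Σλh) = 19.47/1.057 = 18.43 kJ/min.
Profitability of carrion scraps: 1400/16 = 87.5 kJ/min.
87.5 > 18.43, so adding carrion scraps raises the average — include it.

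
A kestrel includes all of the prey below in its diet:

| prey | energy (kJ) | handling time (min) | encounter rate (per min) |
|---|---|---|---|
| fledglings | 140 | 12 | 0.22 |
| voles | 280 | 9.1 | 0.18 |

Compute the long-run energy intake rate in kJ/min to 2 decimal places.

Energy encountered per unit search time: 0.22×140 + 0.18×280 = 81.2 kJ/min.
Handling time per unit search time: 0.22×12 + 0.18×9.1 = 4.278.
Rate = 81.2/(1 + 4.278) = 15.38 kJ/min.

15.38 kJ/min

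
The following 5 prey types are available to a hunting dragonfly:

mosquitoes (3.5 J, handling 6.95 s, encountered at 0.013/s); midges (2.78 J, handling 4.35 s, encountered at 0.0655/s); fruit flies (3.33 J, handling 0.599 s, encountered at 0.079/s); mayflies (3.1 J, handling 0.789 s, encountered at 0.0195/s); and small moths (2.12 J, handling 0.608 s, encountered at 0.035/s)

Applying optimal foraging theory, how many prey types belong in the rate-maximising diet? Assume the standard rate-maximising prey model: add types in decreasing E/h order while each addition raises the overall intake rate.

5

Rank by E/h (J/s): fruit flies 5.56, mayflies 3.93, small moths 3.49, midges 0.639, mosquitoes 0.504. Include each in turn until the next type's E/h falls below the running intake rate.
Rate on top 1: 0.2512. mayflies: 3.93 > 0.2512 → include.
Rate on top 2: 0.3044. small moths: 3.49 > 0.3044 → include.
Rate on top 3: 0.3669. midges: 0.639 > 0.3669 → include.
Rate on top 4: 0.4236. mosquitoes: 0.504 > 0.4236 → include.
Optimal diet: fruit flies, mayflies, small moths, midges, mosquitoes — 5 of 5 types.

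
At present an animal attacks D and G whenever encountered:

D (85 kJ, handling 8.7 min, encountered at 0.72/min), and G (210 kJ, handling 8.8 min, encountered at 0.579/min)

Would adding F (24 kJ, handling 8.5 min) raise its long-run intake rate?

No

Intake rate on the current diet: R = (0.72×85 + 0.579×210) / (1 + 0.72×8.7 + 0.579×8.8) = 182.8/12.36 = 14.79 kJ/min.
Profitability of F: 24/8.5 = 2.824 kJ/min.
2.824 < 14.79, so adding F would lower the average — exclude it.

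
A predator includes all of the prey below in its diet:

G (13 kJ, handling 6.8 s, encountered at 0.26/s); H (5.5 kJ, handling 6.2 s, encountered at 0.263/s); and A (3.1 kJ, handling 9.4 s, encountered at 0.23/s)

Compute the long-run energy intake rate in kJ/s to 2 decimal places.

R = Σλ_iE_i / (1 + Σλ_ih_i)
Numerator: 0.26×13 + 0.263×5.5 + 0.23×3.1 = 5.54
Denominator: 1 + 0.26×6.8 + 0.263×6.2 + 0.23×9.4 = 6.561
R = 5.54/6.561 = 0.8444 kJ/s

0.84 kJ/s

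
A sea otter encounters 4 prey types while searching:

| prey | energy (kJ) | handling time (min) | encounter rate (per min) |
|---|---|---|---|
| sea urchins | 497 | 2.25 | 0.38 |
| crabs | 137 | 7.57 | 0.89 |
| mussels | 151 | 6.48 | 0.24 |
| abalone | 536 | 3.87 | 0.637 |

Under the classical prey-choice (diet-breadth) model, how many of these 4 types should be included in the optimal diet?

2

E/h in descending order: sea urchins 221, abalone 139, mussels 23.3, crabs 18.1 kJ/min. The optimal diet is the largest prefix of this list for which every included type satisfies E_i/h_i > R on the types above it.
Rate on top 1: 101.8. abalone: 139 > 101.8 → include.
Rate on top 2: 122.7. mussels: 23.3 < 122.7 → exclude; stop.
Optimal diet: sea urchins, abalone — 2 of 4 types.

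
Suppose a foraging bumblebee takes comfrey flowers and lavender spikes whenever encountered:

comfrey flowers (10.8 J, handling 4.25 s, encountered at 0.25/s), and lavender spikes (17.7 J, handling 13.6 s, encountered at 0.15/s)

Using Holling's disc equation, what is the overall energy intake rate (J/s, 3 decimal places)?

1.305 J/s

R = (0.25×10.8 + 0.15×17.7) / (1 + 0.25×4.25 + 0.15×13.6) = 5.355/4.103 = 1.305 J/s.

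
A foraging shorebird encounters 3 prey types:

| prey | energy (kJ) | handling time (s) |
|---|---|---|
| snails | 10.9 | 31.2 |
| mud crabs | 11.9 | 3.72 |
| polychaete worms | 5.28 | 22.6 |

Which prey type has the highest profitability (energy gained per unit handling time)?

Profitability E/h (kJ/s): snails = 10.9/31.2 = 0.349, mud crabs = 11.9/3.72 = 3.2, polychaete worms = 5.28/22.6 = 0.234.
Ranked: mud crabs > snails > polychaete worms.

mud crabs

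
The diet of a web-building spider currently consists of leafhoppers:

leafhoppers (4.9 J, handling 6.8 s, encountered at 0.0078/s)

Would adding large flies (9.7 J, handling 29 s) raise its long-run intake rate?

Yes

On leafhoppers alone, R = ΣλE/(1+Σλh) = 0.03822/1.053 = 0.03629 J/s.
large flies: E/h = 9.7/29 = 0.3345 J/s.
0.3345 > 0.03629, so adding large flies raises the average — include it.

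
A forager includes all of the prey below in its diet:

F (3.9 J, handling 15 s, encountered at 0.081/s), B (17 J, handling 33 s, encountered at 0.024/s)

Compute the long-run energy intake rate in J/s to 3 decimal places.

R = Σλ_iE_i / (1 + Σλ_ih_i)
Numerator: 0.081×3.9 + 0.024×17 = 0.7239
Denominator: 1 + 0.081×15 + 0.024×33 = 3.007
R = 0.7239/3.007 = 0.2407 J/s

0.241 J/s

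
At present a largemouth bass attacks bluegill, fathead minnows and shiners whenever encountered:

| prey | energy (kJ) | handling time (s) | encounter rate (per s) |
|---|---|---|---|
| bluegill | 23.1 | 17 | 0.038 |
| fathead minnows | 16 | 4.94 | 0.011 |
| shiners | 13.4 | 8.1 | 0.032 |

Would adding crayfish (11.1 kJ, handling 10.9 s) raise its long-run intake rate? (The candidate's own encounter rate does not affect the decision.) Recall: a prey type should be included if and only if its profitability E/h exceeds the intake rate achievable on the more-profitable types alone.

Current rate: (0.038×23.1 + 0.011×16 + 0.032×13.4)/(1 + 0.038×17 + 0.011×4.94 + 0.032×8.1) = 0.7566 kJ/s.
crayfish: E/h = 11.1/10.9 = 1.018 kJ/s.
Since 1.018 > R, including crayfish increases the long-run rate.

Yes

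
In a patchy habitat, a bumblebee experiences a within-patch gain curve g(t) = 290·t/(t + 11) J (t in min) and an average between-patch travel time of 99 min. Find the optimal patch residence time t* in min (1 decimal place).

33.0 min

Optimal t* satisfies g'(t*) = g(t*)/(T + t*).
g'(t) = 290·11/(t + 11)². Setting 290·11/(t+11)² = 290t/[(t+11)(99+t)] gives 11(99+t) = t(t+11), so t² = 11×99 = 1089.
t* = √1089 = 33 min.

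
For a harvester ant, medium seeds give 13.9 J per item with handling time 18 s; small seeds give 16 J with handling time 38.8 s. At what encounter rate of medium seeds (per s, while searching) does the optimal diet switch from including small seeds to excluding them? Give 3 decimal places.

The zero-one rule: include small seeds iff E₂/h₂ > λE₁/(1+λh₁). Equality gives the switch point.
λE₁h₂ = E₂ + λE₂h₁ ⇒ λ = E₂/(E₁h₂ − E₂h₁) = 16/(539.3 − 288) = 0.06366 per s.

0.064 per s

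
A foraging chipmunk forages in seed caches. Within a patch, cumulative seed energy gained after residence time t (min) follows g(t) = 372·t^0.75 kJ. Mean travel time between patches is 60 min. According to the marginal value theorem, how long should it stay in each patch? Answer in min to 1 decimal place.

Maximise g(t)/(T+t): set derivative to zero → g'(t)(T+t) = g(t).
g'(t) = 0.75·372·t^-0.25. Setting 0.75·372·t^-0.25 = 372·t^0.75/(60+t) gives 0.75(60+t) = t, so 0.25·t = 0.75×60.
t* = 0.75×60/0.25 = 180 min.

180.0 min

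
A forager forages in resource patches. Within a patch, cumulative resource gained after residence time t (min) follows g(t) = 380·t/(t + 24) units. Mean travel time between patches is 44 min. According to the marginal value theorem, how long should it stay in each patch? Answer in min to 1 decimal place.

Maximise g(t)/(T+t): set derivative to zero → g'(t)(T+t) = g(t).
g'(t) = 380·24/(t + 24)². Setting 380·24/(t+24)² = 380t/[(t+24)(44+t)] gives 24(44+t) = t(t+24), so t² = 24×44 = 1056.
t* = √1056 = 32.5 min.

32.5 min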